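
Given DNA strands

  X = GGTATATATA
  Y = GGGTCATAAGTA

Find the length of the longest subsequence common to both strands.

9

Match G at X[1]=Y[2], then G at X[2]=Y[3], then T at X[3]=Y[4], then A at X[4]=Y[6], then T at X[5]=Y[7], then A at X[6]=Y[8], then A at X[8]=Y[9], then T at X[9]=Y[11], then A at X[10]=Y[12] — 9 bases in the same relative order in both. The LCS DP gives dp[10][12] = 9, so this is optimal.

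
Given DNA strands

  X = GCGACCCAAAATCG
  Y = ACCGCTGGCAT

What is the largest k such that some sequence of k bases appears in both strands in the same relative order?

Match G [1,4], then C [2,5], then G [3,8], then C [7,9], then A [11,10], then T [12,11] — 6 bases in the same relative order in both. Since dp[14][11] = 6, nothing longer is possible.

6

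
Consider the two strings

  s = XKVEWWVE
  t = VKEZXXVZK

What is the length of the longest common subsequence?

Match K [2,2], E [4,3], V [7,7] — 3 characters in the same relative order in both. Since dp[8][9] = 3, nothing longer is possible.

3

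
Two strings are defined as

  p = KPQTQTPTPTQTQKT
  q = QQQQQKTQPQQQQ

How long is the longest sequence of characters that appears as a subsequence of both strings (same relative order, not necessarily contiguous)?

6

Match K (p #1, q #6) → P (p #2, q #9) → Q (p #3, q #10) → Q (p #5, q #11) → Q (p #11, q #12) → Q (p #13, q #13) — 6 characters in the same relative order in both. dp[15][13] = 6 confirms this is the maximum.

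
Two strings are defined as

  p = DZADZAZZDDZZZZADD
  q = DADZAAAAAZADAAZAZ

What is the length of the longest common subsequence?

Pick D (p #1, q #1); then A (p #3, q #2); then D (p #4, q #3); then Z (p #5, q #4); then A (p #6, q #9); then Z (p #7, q #10); then D (p #9, q #12); then Z (p #11, q #15); then Z (p #14, q #17); all 9 characters appear in both, in order. The LCS DP gives dp[17][17] = 9, so this is optimal.

9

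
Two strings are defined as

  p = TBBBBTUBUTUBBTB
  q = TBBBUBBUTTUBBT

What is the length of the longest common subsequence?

Match T at p[1]=q[1] → B at p[2]=q[2] → B at p[3]=q[3] → B at p[4]=q[4] → B at p[5]=q[6] → B at p[8]=q[7] → U at p[9]=q[8] → T at p[10]=q[10] → U at p[11]=q[11] → B at p[12]=q[12] → B at p[13]=q[13] → T at p[14]=q[14] — 12 characters in the same relative order in both. dp[15][14] = 12 confirms this is the maximum.

12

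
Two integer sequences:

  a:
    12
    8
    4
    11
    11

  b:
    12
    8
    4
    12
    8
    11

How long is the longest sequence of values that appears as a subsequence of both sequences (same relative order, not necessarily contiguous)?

4

Taking 12 [1,1], 8 [2,2], 4 [3,3], 11 [5,6] gives a common subsequence of length 4, and the DP table's final entry dp[5][6] is also 4, so no common subsequence is longer.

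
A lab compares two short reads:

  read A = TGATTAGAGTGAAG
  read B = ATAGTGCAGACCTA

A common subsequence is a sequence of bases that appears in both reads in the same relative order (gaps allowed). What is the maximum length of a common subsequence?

Match T [1,2], then G [2,4], then T [4,5], then A [6,8], then G [7,9], then A [8,10], then T [10,13], then A [13,14] — 8 bases in the same relative order in both. The LCS DP gives dp[14][14] = 8, so this is optimal.

8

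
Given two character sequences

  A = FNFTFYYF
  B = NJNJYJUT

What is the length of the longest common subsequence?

Match N [2,3], T [4,8] — 2 characters in the same relative order in both, and the DP table's final entry dp[8][8] is also 2, so no common subsequence is longer.

2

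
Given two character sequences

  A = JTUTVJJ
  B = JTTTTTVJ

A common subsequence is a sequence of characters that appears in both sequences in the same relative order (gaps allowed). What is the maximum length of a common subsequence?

5

Pick J (A #1, B #1) → T (A #2, B #5) → T (A #4, B #6) → V (A #5, B #7) → J (A #7, B #8); all 5 characters appear in both, in order. The LCS DP gives dp[7][8] = 5, so this is optimal.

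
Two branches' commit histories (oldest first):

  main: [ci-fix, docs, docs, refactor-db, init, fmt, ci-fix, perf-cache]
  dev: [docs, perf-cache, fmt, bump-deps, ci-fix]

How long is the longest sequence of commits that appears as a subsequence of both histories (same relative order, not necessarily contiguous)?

3

Pick docs at main[2]=dev[1], then fmt at main[6]=dev[3], then ci-fix at main[7]=dev[5]; all 3 commits appear in both, in order, and the DP table's final entry dp[8][5] is also 3, so no common subsequence is longer.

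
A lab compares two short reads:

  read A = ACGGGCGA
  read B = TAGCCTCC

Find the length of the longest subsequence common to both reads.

Match A at read A[1]=read B[2], then C at read A[2]=read B[7], then C at read A[6]=read B[8] — 3 bases in the same relative order in both. The LCS DP gives dp[8][8] = 3, so this is optimal.

3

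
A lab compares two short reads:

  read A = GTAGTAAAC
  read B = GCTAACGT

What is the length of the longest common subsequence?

5

Let dp[i][j] be the LCS length of the first i bases of read A and the first j bases of read B. dp[i][j] = dp[i-1][j-1]+1 when the i-th and j-th bases match, else max(dp[i-1][j], dp[i][j-1]).
    ·  G  C  T  A  A  C  G  T
 ·  0  0  0  0  0  0  0  0  0
 G  0  1  1  1  1  1  1  1  1
 T  0  1  1  2  2  2  2  2  2
 A  0  1  1  2  3  3  3  3  3
 G  0  1  1  2  3  3  3  4  4
 T  0  1  1  2  3  3  3  4  5
 A  0  1  1  2  3  4  4  4  5
 A  0  1  1  2  3  4  4  4  5
 A  0  1  1  2  3  4  4  4  5
 C  0  1  2  2  3  4  5  5  5
dp[9][8] = 5. One LCS (by backtracking along matches): GTAGT.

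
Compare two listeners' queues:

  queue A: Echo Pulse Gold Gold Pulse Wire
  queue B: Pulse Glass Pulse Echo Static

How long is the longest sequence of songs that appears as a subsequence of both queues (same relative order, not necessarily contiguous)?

2

Taking Pulse (queue A #2, queue B #1), Pulse (queue A #5, queue B #3) gives a common subsequence of length 2. Since dp[6][5] = 2, nothing longer is possible.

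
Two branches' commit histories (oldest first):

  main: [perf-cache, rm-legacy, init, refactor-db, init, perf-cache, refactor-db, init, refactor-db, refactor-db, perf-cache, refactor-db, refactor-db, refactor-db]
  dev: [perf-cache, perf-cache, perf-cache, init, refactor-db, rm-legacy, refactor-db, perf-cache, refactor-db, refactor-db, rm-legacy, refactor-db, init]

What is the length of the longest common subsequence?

Pick perf-cache (main #1, dev #2); then perf-cache (main #6, dev #3); then init (main #8, dev #4); then refactor-db (main #9, dev #5); then refactor-db (main #10, dev #7); then perf-cache (main #11, dev #8); then refactor-db (main #12, dev #9); then refactor-db (main #13, dev #10); then refactor-db (main #14, dev #12); all 9 commits appear in both, in order. Since dp[14][13] = 9, nothing longer is possible.

9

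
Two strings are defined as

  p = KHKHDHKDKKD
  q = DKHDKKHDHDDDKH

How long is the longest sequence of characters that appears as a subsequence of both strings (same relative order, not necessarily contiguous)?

Taking K (p #1, q #2), H (p #2, q #3), K (p #3, q #6), H (p #4, q #7), D (p #5, q #8), H (p #6, q #9), D (p #8, q #12), K (p #9, q #13) gives a common subsequence of length 8. dp[11][14] = 8 confirms this is the maximum.

8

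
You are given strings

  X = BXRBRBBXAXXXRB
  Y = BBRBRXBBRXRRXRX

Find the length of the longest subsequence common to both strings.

One common subsequence of length 9: B [1,2], then R [3,3], then B [4,4], then R [5,5], then B [6,7], then B [7,8], then X [8,10], then X [10,13], then X [12,15]. Since dp[14][15] = 9, nothing longer is possible.

9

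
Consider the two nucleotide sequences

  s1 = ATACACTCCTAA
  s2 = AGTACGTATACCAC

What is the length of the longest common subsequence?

One common subsequence of length 9: A [1,1], T [2,3], A [3,4], C [4,5], A [5,8], T [7,9], C [8,11], C [9,12], A [11,13]. Since dp[12][14] = 9, nothing longer is possible.

9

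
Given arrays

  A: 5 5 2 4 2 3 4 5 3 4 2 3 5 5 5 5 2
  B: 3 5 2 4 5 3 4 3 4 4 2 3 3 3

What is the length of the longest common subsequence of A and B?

Match 5 at A[2]=B[2], 2 at A[3]=B[3], 4 at A[4]=B[4], 3 at A[6]=B[6], 4 at A[7]=B[7], 3 at A[9]=B[8], 4 at A[10]=B[10], 2 at A[11]=B[11], 3 at A[12]=B[14] — 9 values in the same relative order in both. dp[17][14] = 9 confirms this is the maximum.

9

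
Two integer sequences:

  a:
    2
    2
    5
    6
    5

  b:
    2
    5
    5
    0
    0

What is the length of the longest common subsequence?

3

Match 2 (a #2, b #1) → 5 (a #3, b #2) → 5 (a #5, b #3) — 3 values in the same relative order in both. dp[5][5] = 3 confirms this is the maximum.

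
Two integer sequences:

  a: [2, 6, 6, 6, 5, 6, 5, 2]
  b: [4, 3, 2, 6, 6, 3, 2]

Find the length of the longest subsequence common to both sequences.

4

Taking 2 (a #1, b #3); then 6 (a #2, b #4); then 6 (a #3, b #5); then 2 (a #8, b #7) gives a common subsequence of length 4. Since dp[8][7] = 4, nothing longer is possible.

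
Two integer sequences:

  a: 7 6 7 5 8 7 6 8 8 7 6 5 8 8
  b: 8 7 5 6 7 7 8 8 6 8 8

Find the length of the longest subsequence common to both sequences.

9

One common subsequence of length 9: 7 [1,2], then 6 [2,4], then 7 [3,5], then 7 [6,6], then 8 [8,7], then 8 [9,8], then 6 [11,9], then 8 [13,10], then 8 [14,11]. The LCS DP gives dp[14][11] = 9, so this is optimal.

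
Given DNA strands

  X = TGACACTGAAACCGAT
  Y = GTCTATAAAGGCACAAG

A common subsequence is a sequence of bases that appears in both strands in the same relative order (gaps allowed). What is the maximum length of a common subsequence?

Pick T at X[1]=Y[2], C at X[4]=Y[3], A at X[5]=Y[5], T at X[7]=Y[6], A at X[9]=Y[7], A at X[10]=Y[8], A at X[11]=Y[9], C at X[12]=Y[12], C at X[13]=Y[14], G at X[14]=Y[17]; all 10 bases appear in both, in order. The LCS DP gives dp[16][17] = 10, so this is optimal.

10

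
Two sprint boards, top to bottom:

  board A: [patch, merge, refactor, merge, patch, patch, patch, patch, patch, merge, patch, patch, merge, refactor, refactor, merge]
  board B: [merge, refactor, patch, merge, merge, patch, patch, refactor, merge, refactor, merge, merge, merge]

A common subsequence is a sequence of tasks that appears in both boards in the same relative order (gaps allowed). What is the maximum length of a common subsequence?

9

Match merge [2,1], then refactor [3,2], then merge [4,4], then merge [10,5], then patch [11,6], then patch [12,7], then merge [13,9], then refactor [14,10], then merge [16,13] — 9 tasks in the same relative order in both. The LCS DP gives dp[16][13] = 9, so this is optimal.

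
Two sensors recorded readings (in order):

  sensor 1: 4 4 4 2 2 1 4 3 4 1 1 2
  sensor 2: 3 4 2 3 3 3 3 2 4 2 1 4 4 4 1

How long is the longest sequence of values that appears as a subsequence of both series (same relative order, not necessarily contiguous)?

Pick 4 [1,2], then 4 [3,9], then 2 [5,10], then 1 [6,11], then 4 [7,13], then 4 [9,14], then 1 [11,15]; all 7 values appear in both, in order. Since dp[12][15] = 7, nothing longer is possible.

7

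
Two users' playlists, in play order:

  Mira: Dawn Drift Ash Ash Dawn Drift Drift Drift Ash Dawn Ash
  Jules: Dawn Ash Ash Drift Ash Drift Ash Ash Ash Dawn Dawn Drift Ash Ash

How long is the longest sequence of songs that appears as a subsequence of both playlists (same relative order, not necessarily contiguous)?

8

Match Dawn at Mira[1]=Jules[1], Drift at Mira[2]=Jules[6], Ash at Mira[3]=Jules[8], Ash at Mira[4]=Jules[9], Dawn at Mira[5]=Jules[11], Drift at Mira[8]=Jules[12], Ash at Mira[9]=Jules[13], Ash at Mira[11]=Jules[14] — 8 songs in the same relative order in both. The LCS DP gives dp[11][14] = 8, so this is optimal.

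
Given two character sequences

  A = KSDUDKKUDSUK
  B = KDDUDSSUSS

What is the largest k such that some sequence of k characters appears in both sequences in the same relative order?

7

Let dp[i][j] be the LCS length of the first i characters of A and the first j characters of B. dp[i][j] = dp[i-1][j-1]+1 when the i-th and j-th characters match, else max(dp[i-1][j], dp[i][j-1]).
    ·  K  D  D  U  D  S  S  U  S  S
 ·  0  0  0  0  0  0  0  0  0  0  0
 K  0  1  1  1  1  1  1  1  1  1  1
 S  0  1  1  1  1  1  2  2  2  2  2
 D  0  1  2  2  2  2  2  2  2  2  2
 U  0  1  2  2  3  3  3  3  3  3  3
 D  0  1  2  3  3  4  4  4  4  4  4
 K  0  1  2  3  3  4  4  4  4  4  4
 K  0  1  2  3  3  4  4  4  4  4  4
 U  0  1  2  3  4  4  4  4  5  5  5
 D  0  1  2  3  4  5  5  5  5  5  5
 S  0  1  2  3  4  5  6  6  6  6  6
 U  0  1  2  3  4  5  6  6  7  7  7
 K  0  1  2  3  4  5  6  6  7  7  7
dp[12][10] = 7. One LCS (by backtracking along matches): KDDUDSU.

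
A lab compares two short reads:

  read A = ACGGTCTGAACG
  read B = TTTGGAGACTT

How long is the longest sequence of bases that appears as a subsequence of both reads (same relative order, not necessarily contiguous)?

Let dp[i][j] be the LCS length of the first i bases of read A and the first j bases of read B. dp[i][j] = dp[i-1][j-1]+1 when the i-th and j-th bases match, else max(dp[i-1][j], dp[i][j-1]).
    ·  T  T  T  G  G  A  G  A  C  T  T
 ·  0  0  0  0  0  0  0  0  0  0  0  0
 A  0  0  0  0  0  0  1  1  1  1  1  1
 C  0  0  0  0  0  0  1  1  1  2  2  2
 G  0  0  0  0  1  1  1  2  2  2  2  2
 G  0  0  0  0  1  2  2  2  2  2  2  2
 T  0  1  1  1  1  2  2  2  2  2  3  3
 C  0  1  1  1  1  2  2  2  2  3  3  3
 T  0  1  2  2  2  2  2  2  2  3  4  4
 G  0  1  2  2  3  3  3  3  3  3  4  4
 A  0  1  2  2  3  3  4  4  4  4  4  4
 A  0  1  2  2  3  3  4  4  5  5  5  5
 C  0  1  2  2  3  3  4  4  5  6  6  6
 G  0  1  2  2  3  4  4  5  5  6  6  6
dp[12][11] = 6. One LCS (by backtracking along matches): TTGAAC.

6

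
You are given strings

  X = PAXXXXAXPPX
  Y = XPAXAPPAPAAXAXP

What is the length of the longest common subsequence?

7

Match P [1,2]; then A [2,3]; then X [3,4]; then X [6,12]; then A [7,13]; then X [8,14]; then P [10,15] — 7 characters in the same relative order in both. Since dp[11][15] = 7, nothing longer is possible.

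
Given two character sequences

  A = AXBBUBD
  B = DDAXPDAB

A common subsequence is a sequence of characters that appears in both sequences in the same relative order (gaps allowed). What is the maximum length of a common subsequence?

3

Let dp[i][j] be the LCS length of the first i characters of A and the first j characters of B. dp[i][j] = dp[i-1][j-1]+1 when the i-th and j-th characters match, else max(dp[i-1][j], dp[i][j-1]).
    ·  D  D  A  X  P  D  A  B
 ·  0  0  0  0  0  0  0  0  0
 A  0  0  0  1  1  1  1  1  1
 X  0  0  0  1  2  2  2  2  2
 B  0  0  0  1  2  2  2  2  3
 B  0  0  0  1  2  2  2  2  3
 U  0  0  0  1  2  2  2  2  3
 B  0  0  0  1  2  2  2  2  3
 D  0  1  1  1  2  2  3  3  3
dp[7][8] = 3. One LCS (by backtracking along matches): AXB.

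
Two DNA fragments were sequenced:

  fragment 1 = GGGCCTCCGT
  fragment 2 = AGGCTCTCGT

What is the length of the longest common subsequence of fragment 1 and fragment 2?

Let dp[i][j] be the LCS length of the first i bases of fragment 1 and the first j bases of fragment 2. dp[i][j] = dp[i-1][j-1]+1 when the i-th and j-th bases match, else max(dp[i-1][j], dp[i][j-1]).
    ·  A  G  G  C  T  C  T  C  G  T
 ·  0  0  0  0  0  0  0  0  0  0  0
 G  0  0  1  1  1  1  1  1  1  1  1
 G  0  0  1  2  2  2  2  2  2  2  2
 G  0  0  1  2  2  2  2  2  2  3  3
 C  0  0  1  2  3  3  3  3  3  3  3
 C  0  0  1  2  3  3  4  4  4  4  4
 T  0  0  1  2  3  4  4  5  5  5  5
 C  0  0  1  2  3  4  5  5  6  6  6
 C  0  0  1  2  3  4  5  5  6  6  6
 G  0  0  1  2  3  4  5  5  6  7  7
 T  0  0  1  2  3  4  5  6  6  7  8
dp[10][10] = 8. One LCS (by backtracking along matches): GGCCTCGT.

8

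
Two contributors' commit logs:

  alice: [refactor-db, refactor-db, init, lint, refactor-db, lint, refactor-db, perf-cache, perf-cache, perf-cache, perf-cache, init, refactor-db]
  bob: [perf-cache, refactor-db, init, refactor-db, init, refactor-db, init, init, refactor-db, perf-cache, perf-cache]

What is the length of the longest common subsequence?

7

Pick refactor-db (alice #1, bob #2), then refactor-db (alice #2, bob #4), then init (alice #3, bob #5), then refactor-db (alice #5, bob #6), then refactor-db (alice #7, bob #9), then perf-cache (alice #10, bob #10), then perf-cache (alice #11, bob #11); all 7 commits appear in both, in order, and the DP table's final entry dp[13][11] is also 7, so no common subsequence is longer.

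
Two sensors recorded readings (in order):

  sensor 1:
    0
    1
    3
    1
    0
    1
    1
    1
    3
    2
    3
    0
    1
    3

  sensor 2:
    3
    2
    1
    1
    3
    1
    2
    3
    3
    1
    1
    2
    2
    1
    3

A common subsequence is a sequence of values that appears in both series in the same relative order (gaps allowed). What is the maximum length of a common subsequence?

8

Match 1 [2,4]; then 3 [3,5]; then 1 [4,6]; then 1 [6,10]; then 1 [7,11]; then 2 [10,13]; then 1 [13,14]; then 3 [14,15] — 8 values in the same relative order in both. Since dp[14][15] = 8, nothing longer is possible.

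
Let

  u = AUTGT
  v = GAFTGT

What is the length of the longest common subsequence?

4

Let dp[i][j] be the LCS length of the first i characters of u and the first j characters of v. dp[i][j] = dp[i-1][j-1]+1 when the i-th and j-th characters match, else max(dp[i-1][j], dp[i][j-1]).
    ·  G  A  F  T  G  T
 ·  0  0  0  0  0  0  0
 A  0  0  1  1  1  1  1
 U  0  0  1  1  1  1  1
 T  0  0  1  1  2  2  2
 G  0  1  1  1  2  3  3
 T  0  1  1  1  2  3  4
dp[5][6] = 4. One LCS (by backtracking along matches): ATGT.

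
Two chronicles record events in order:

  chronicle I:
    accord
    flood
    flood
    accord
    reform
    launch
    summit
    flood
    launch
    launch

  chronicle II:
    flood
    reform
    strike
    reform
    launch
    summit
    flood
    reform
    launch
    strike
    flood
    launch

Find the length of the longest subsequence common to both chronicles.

Match flood at chronicle I[2]=chronicle II[1], reform at chronicle I[5]=chronicle II[4], launch at chronicle I[6]=chronicle II[5], summit at chronicle I[7]=chronicle II[6], flood at chronicle I[8]=chronicle II[7], launch at chronicle I[9]=chronicle II[9], launch at chronicle I[10]=chronicle II[12] — 7 events in the same relative order in both, and the DP table's final entry dp[10][12] is also 7, so no common subsequence is longer.

7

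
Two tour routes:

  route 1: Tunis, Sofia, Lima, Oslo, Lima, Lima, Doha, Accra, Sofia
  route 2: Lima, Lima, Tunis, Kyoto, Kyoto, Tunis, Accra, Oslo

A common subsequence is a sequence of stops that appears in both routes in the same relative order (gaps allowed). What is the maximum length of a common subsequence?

3

Pick Lima [3,1] → Lima [5,2] → Accra [8,7]; all 3 stops appear in both, in order. The LCS DP gives dp[9][8] = 3, so this is optimal.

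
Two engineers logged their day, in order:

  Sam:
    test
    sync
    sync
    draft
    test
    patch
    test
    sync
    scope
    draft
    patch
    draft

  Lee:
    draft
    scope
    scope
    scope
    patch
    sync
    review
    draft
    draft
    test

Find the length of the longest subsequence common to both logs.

5

Taking draft at Sam[4]=Lee[1]; then patch at Sam[6]=Lee[5]; then sync at Sam[8]=Lee[6]; then draft at Sam[10]=Lee[8]; then draft at Sam[12]=Lee[9] gives a common subsequence of length 5, and the DP table's final entry dp[12][10] is also 5, so no common subsequence is longer.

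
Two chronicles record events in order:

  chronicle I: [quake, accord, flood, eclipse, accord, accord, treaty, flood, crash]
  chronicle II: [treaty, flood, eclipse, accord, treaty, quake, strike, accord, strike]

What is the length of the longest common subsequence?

One common subsequence of length 4: flood [3,2] → eclipse [4,3] → accord [5,4] → accord [6,8]. The LCS DP gives dp[9][9] = 4, so this is optimal.

4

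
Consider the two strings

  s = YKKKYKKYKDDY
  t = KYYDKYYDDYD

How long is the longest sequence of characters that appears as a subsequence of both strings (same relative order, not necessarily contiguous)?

One common subsequence of length 7: Y [1,3], then K [4,5], then Y [5,6], then Y [8,7], then D [10,8], then D [11,9], then Y [12,10], and the DP table's final entry dp[12][11] is also 7, so no common subsequence is longer.

7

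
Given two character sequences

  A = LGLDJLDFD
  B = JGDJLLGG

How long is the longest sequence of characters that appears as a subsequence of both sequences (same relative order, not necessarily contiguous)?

4

Let dp[i][j] be the LCS length of the first i characters of A and the first j characters of B. dp[i][j] = dp[i-1][j-1]+1 when the i-th and j-th characters match, else max(dp[i-1][j], dp[i][j-1]).
    ·  J  G  D  J  L  L  G  G
 ·  0  0  0  0  0  0  0  0  0
 L  0  0  0  0  0  1  1  1  1
 G  0  0  1  1  1  1  1  2  2
 L  0  0  1  1  1  2  2  2  2
 D  0  0  1  2  2  2  2  2  2
 J  0  1  1  2  3  3  3  3  3
 L  0  1  1  2  3  4  4  4  4
 D  0  1  1  2  3  4  4  4  4
 F  0  1  1  2  3  4  4  4  4
 D  0  1  1  2  3  4  4  4  4
dp[9][8] = 4. One LCS (by backtracking along matches): GDJL.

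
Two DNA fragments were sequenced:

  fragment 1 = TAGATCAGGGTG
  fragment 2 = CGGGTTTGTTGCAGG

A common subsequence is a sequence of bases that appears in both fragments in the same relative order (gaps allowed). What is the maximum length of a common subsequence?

Taking T [1,7]; then G [3,8]; then T [5,10]; then C [6,12]; then A [7,13]; then G [10,14]; then G [12,15] gives a common subsequence of length 7. Since dp[12][15] = 7, nothing longer is possible.

7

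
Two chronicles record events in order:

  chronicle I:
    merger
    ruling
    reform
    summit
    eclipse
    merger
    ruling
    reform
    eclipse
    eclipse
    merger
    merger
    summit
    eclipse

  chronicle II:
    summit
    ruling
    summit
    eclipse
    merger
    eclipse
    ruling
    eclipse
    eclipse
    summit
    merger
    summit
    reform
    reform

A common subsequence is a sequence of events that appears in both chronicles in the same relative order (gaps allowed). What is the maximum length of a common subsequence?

9

Pick ruling [2,2], summit [4,3], eclipse [5,4], merger [6,5], ruling [7,7], eclipse [9,8], eclipse [10,9], merger [12,11], summit [13,12]; all 9 events appear in both, in order. dp[14][14] = 9 confirms this is the maximum.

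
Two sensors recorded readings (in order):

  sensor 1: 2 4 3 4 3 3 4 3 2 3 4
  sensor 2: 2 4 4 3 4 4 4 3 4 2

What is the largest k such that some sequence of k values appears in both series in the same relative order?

7

Let dp[i][j] be the LCS length of the first i values of sensor 1 and the first j values of sensor 2. dp[i][j] = dp[i-1][j-1]+1 when the i-th and j-th values match, else max(dp[i-1][j], dp[i][j-1]).
    ·  2  4  4  3  4  4  4  3  4  2
 ·  0  0  0  0  0  0  0  0  0  0  0
 2  0  1  1  1  1  1  1  1  1  1  1
 4  0  1  2  2  2  2  2  2  2  2  2
 3  0  1  2  2  3  3  3  3  3  3  3
 4  0  1  2  3  3  4  4  4  4  4  4
 3  0  1  2  3  4  4  4  4  5  5  5
 3  0  1  2  3  4  4  4  4  5  5  5
 4  0  1  2  3  4  5  5  5  5  6  6
 3  0  1  2  3  4  5  5  5  6  6  6
 2  0  1  2  3  4  5  5  5  6  6  7
 3  0  1  2  3  4  5  5  5  6  6  7
 4  0  1  2  3  4  5  6  6  6  7  7
dp[11][10] = 7. One LCS (by backtracking along matches): 2, 4, 3, 4, 3, 4, 2.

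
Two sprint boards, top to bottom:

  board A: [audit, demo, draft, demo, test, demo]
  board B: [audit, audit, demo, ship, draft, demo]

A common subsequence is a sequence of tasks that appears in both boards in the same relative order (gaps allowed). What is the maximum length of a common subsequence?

4

One common subsequence of length 4: audit [1,2]; then demo [2,3]; then draft [3,5]; then demo [6,6]. Since dp[6][6] = 4, nothing longer is possible.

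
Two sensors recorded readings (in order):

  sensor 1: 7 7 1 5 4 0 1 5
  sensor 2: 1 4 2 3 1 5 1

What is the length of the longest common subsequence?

4

Taking 1 [3,1] → 4 [5,2] → 1 [7,5] → 5 [8,6] gives a common subsequence of length 4. The LCS DP gives dp[8][7] = 4, so this is optimal.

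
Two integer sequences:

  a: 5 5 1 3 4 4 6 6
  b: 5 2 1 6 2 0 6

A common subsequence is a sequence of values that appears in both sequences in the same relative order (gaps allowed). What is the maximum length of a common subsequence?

4

Let dp[i][j] be the LCS length of the first i values of a and the first j values of b. dp[i][j] = dp[i-1][j-1]+1 when the i-th and j-th values match, else max(dp[i-1][j], dp[i][j-1]).
    ·  5  2  1  6  2  0  6
 ·  0  0  0  0  0  0  0  0
 5  0  1  1  1  1  1  1  1
 5  0  1  1  1  1  1  1  1
 1  0  1  1  2  2  2  2  2
 3  0  1  1  2  2  2  2  2
 4  0  1  1  2  2  2  2  2
 4  0  1  1  2  2  2  2  2
 6  0  1  1  2  3  3  3  3
 6  0  1  1  2  3  3  3  4
dp[8][7] = 4. One LCS (by backtracking along matches): 5, 1, 6, 6.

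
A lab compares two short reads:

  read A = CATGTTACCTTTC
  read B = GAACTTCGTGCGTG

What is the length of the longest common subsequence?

7

One common subsequence of length 7: A [2,2], then A [7,3], then C [9,4], then T [10,5], then T [11,6], then T [12,9], then C [13,11]. The LCS DP gives dp[13][14] = 7, so this is optimal.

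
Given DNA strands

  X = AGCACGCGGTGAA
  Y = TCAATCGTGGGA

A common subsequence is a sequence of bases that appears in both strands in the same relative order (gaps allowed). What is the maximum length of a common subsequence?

8

One common subsequence of length 8: A (X #1, Y #3) → A (X #4, Y #4) → C (X #5, Y #6) → G (X #6, Y #7) → G (X #8, Y #9) → G (X #9, Y #10) → G (X #11, Y #11) → A (X #13, Y #12). Since dp[13][12] = 8, nothing longer is possible.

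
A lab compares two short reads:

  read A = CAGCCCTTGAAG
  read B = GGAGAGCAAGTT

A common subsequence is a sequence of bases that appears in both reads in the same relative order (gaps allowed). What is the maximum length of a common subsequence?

6

One common subsequence of length 6: A (read A #2, read B #5), G (read A #3, read B #6), C (read A #6, read B #7), A (read A #10, read B #8), A (read A #11, read B #9), G (read A #12, read B #10). dp[12][12] = 6 confirms this is the maximum.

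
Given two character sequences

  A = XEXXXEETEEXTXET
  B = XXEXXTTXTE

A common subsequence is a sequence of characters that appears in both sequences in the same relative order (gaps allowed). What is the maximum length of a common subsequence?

8

Let dp[i][j] be the LCS length of the first i characters of A and the first j characters of B. dp[i][j] = dp[i-1][j-1]+1 when the i-th and j-th characters match, else max(dp[i-1][j], dp[i][j-1]).
    ·  X  X  E  X  X  T  T  X  T  E
 ·  0  0  0  0  0  0  0  0  0  0  0
 X  0  1  1  1  1  1  1  1  1  1  1
 E  0  1  1  2  2  2  2  2  2  2  2
 X  0  1  2  2  3  3  3  3  3  3  3
 X  0  1  2  2  3  4  4  4  4  4  4
 X  0  1  2  2  3  4  4  4  5  5  5
 E  0  1  2  3  3  4  4  4  5  5  6
 E  0  1  2  3  3  4  4  4  5  5  6
 T  0  1  2  3  3  4  5  5  5  6  6
 E  0  1  2  3  3  4  5  5  5  6  7
 E  0  1  2  3  3  4  5  5  5  6  7
 X  0  1  2  3  4  4  5  5  6  6  7
 T  0  1  2  3  4  4  5  6  6  7  7
 X  0  1  2  3  4  5  5  6  7  7  7
 E  0  1  2  3  4  5  5  6  7  7  8
 T  0  1  2  3  4  5  6  6  7  8  8
dp[15][10] = 8. One LCS (by backtracking along matches): XEXXTXTE.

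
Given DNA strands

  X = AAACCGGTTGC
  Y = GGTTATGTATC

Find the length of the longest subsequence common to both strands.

Match G [6,1] → G [7,2] → T [8,4] → T [9,6] → G [10,7] → C [11,11] — 6 bases in the same relative order in both. The LCS DP gives dp[11][11] = 6, so this is optimal.

6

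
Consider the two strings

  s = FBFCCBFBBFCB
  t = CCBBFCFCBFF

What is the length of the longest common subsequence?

7

Let dp[i][j] be the LCS length of the first i characters of s and the first j characters of t. dp[i][j] = dp[i-1][j-1]+1 when the i-th and j-th characters match, else max(dp[i-1][j], dp[i][j-1]).
    ·  C  C  B  B  F  C  F  C  B  F  F
 ·  0  0  0  0  0  0  0  0  0  0  0  0
 F  0  0  0  0  0  1  1  1  1  1  1  1
 B  0  0  0  1  1  1  1  1  1  2  2  2
 F  0  0  0  1  1  2  2  2  2  2  3  3
 C  0  1  1  1  1  2  3  3  3  3  3  3
 C  0  1  2  2  2  2  3  3  4  4  4  4
 B  0  1  2  3  3  3  3  3  4  5  5  5
 F  0  1  2  3  3  4  4  4  4  5  6  6
 B  0  1  2  3  4  4  4  4  4  5  6  6
 B  0  1  2  3  4  4  4  4  4  5  6  6
 F  0  1  2  3  4  5  5  5  5  5  6  7
 C  0  1  2  3  4  5  6  6  6  6  6  7
 B  0  1  2  3  4  5  6  6  6  7  7  7
dp[12][11] = 7. One LCS (by backtracking along matches): BFCCBFF.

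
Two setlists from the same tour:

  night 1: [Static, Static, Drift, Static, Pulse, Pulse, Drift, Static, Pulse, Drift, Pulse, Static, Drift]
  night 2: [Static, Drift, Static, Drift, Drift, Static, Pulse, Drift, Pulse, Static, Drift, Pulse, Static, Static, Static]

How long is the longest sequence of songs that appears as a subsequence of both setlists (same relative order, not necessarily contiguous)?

Pick Static [1,1] → Static [2,3] → Drift [3,5] → Static [4,6] → Pulse [5,7] → Pulse [6,9] → Static [8,10] → Drift [10,11] → Pulse [11,12] → Static [12,15]; all 10 songs appear in both, in order. Since dp[13][15] = 10, nothing longer is possible.

10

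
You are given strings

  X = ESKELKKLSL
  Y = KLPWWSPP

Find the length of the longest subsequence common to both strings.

Match K (X #3, Y #1), then L (X #5, Y #2), then S (X #9, Y #6) — 3 characters in the same relative order in both, and the DP table's final entry dp[10][8] is also 3, so no common subsequence is longer.

3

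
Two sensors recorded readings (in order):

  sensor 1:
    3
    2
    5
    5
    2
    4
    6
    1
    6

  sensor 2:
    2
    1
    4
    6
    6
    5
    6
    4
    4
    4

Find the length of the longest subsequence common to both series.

4

Pick 2 [2,1], then 4 [6,3], then 6 [7,5], then 6 [9,7]; all 4 values appear in both, in order, and the DP table's final entry dp[9][10] is also 4, so no common subsequence is longer.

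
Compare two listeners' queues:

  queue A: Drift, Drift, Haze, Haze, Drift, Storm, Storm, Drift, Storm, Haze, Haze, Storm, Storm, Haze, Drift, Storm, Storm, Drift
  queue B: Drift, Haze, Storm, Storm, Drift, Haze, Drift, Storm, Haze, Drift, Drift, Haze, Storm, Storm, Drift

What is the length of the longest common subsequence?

Pick Drift [2,1]; then Haze [4,2]; then Storm [6,3]; then Storm [7,4]; then Drift [8,5]; then Haze [10,6]; then Storm [13,8]; then Haze [14,9]; then Drift [15,11]; then Storm [16,13]; then Storm [17,14]; then Drift [18,15]; all 12 songs appear in both, in order. The LCS DP gives dp[18][15] = 12, so this is optimal.

12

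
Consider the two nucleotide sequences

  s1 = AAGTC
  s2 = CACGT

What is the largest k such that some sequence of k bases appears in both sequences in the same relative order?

Match A (s1 #1, s2 #2), then G (s1 #3, s2 #4), then T (s1 #4, s2 #5) — 3 bases in the same relative order in both. dp[5][5] = 3 confirms this is the maximum.

3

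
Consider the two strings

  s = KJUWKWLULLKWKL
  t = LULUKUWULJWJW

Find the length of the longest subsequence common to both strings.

6

Match K (s #1, t #5), U (s #3, t #6), W (s #6, t #7), U (s #8, t #8), L (s #9, t #9), W (s #12, t #13) — 6 characters in the same relative order in both. Since dp[14][13] = 6, nothing longer is possible.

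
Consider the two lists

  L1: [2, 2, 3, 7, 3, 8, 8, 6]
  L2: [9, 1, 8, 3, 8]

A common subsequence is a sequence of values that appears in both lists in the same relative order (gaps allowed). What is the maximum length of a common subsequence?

Let dp[i][j] be the LCS length of the first i values of L1 and the first j values of L2. dp[i][j] = dp[i-1][j-1]+1 when the i-th and j-th values match, else max(dp[i-1][j], dp[i][j-1]).
    ·  9  1  8  3  8
 ·  0  0  0  0  0  0
 2  0  0  0  0  0  0
 2  0  0  0  0  0  0
 3  0  0  0  0  1  1
 7  0  0  0  0  1  1
 3  0  0  0  0  1  1
 8  0  0  0  1  1  2
 8  0  0  0  1  1  2
 6  0  0  0  1  1  2
dp[8][5] = 2. One LCS (by backtracking along matches): 3, 8.

2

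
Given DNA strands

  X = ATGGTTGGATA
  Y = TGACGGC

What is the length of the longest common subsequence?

4

One common subsequence of length 4: T [2,1], G [3,2], G [4,5], G [7,6]. Since dp[11][7] = 4, nothing longer is possible.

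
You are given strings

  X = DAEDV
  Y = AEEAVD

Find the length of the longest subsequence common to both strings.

3

Taking A [2,1], then E [3,3], then D [4,6] gives a common subsequence of length 3. dp[5][6] = 3 confirms this is the maximum.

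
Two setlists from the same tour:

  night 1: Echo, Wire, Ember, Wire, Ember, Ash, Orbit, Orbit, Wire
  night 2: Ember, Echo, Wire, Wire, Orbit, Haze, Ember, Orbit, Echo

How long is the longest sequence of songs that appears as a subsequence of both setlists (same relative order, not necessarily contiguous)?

5

One common subsequence of length 5: Echo at night 1[1]=night 2[2] → Wire at night 1[2]=night 2[3] → Wire at night 1[4]=night 2[4] → Ember at night 1[5]=night 2[7] → Orbit at night 1[7]=night 2[8]. dp[9][9] = 5 confirms this is the maximum.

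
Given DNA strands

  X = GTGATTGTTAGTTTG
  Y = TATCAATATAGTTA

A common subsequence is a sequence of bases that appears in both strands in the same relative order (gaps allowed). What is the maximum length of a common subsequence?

9

Taking T (X #2, Y #1), then A (X #4, Y #2), then T (X #5, Y #3), then T (X #6, Y #7), then T (X #9, Y #9), then A (X #10, Y #10), then G (X #11, Y #11), then T (X #12, Y #12), then T (X #13, Y #13) gives a common subsequence of length 9, and the DP table's final entry dp[15][14] is also 9, so no common subsequence is longer.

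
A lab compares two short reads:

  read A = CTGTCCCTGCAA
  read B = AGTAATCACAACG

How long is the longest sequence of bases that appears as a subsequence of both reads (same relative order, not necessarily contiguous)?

Pick T at read A[2]=read B[3], T at read A[4]=read B[6], C at read A[5]=read B[7], C at read A[6]=read B[9], C at read A[7]=read B[12], G at read A[9]=read B[13]; all 6 bases appear in both, in order. Since dp[12][13] = 6, nothing longer is possible.

6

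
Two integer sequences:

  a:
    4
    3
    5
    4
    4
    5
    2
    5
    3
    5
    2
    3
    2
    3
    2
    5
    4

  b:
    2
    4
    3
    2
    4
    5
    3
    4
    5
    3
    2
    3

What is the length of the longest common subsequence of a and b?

9

Match 4 [1,2], then 3 [2,3], then 4 [5,5], then 5 [8,6], then 3 [9,7], then 5 [10,9], then 3 [12,10], then 2 [13,11], then 3 [14,12] — 9 values in the same relative order in both, and the DP table's final entry dp[17][12] is also 9, so no common subsequence is longer.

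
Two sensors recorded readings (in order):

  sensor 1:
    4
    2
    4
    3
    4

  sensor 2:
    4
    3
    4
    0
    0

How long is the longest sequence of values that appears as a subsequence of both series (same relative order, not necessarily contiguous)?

3

Match 4 (sensor 1 #3, sensor 2 #1); then 3 (sensor 1 #4, sensor 2 #2); then 4 (sensor 1 #5, sensor 2 #3) — 3 values in the same relative order in both. The LCS DP gives dp[5][5] = 3, so this is optimal.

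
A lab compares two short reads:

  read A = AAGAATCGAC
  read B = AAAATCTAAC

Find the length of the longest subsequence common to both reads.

Let dp[i][j] be the LCS length of the first i bases of read A and the first j bases of read B. dp[i][j] = dp[i-1][j-1]+1 when the i-th and j-th bases match, else max(dp[i-1][j], dp[i][j-1]).
    ·  A  A  A  A  T  C  T  A  A  C
 ·  0  0  0  0  0  0  0  0  0  0  0
 A  0  1  1  1  1  1  1  1  1  1  1
 A  0  1  2  2  2  2  2  2  2  2  2
 G  0  1  2  2  2  2  2  2  2  2  2
 A  0  1  2  3  3  3  3  3  3  3  3
 A  0  1  2  3  4  4  4  4  4  4  4
 T  0  1  2  3  4  5  5  5  5  5  5
 C  0  1  2  3  4  5  6  6  6  6  6
 G  0  1  2  3  4  5  6  6  6  6  6
 A  0  1  2  3  4  5  6  6  7  7  7
 C  0  1  2  3  4  5  6  6  7  7  8
dp[10][10] = 8. One LCS (by backtracking along matches): AAAATCAC.

8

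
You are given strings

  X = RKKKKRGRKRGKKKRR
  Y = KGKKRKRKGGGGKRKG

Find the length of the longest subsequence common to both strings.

Taking K at X[2]=Y[1] → K at X[3]=Y[3] → K at X[4]=Y[4] → K at X[5]=Y[6] → R at X[6]=Y[7] → G at X[7]=Y[12] → R at X[8]=Y[14] → K at X[9]=Y[15] → G at X[11]=Y[16] gives a common subsequence of length 9. Since dp[16][16] = 9, nothing longer is possible.

9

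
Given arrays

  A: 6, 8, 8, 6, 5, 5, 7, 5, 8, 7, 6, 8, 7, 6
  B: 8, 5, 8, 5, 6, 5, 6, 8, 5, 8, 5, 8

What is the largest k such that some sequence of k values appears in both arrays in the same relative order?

7

Pick 8 at A[2]=B[1] → 8 at A[3]=B[3] → 6 at A[4]=B[5] → 5 at A[5]=B[6] → 5 at A[6]=B[9] → 5 at A[8]=B[11] → 8 at A[12]=B[12]; all 7 values appear in both, in order. The LCS DP gives dp[14][12] = 7, so this is optimal.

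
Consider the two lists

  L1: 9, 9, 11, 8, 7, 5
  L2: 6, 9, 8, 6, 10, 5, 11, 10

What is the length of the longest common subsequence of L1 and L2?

Pick 9 [2,2], then 8 [4,3], then 5 [6,6]; all 3 values appear in both, in order. The LCS DP gives dp[6][8] = 3, so this is optimal.

3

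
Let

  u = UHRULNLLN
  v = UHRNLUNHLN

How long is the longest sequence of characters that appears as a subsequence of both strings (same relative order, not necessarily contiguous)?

Pick U [1,1]; then H [2,2]; then R [3,3]; then U [4,6]; then N [6,7]; then L [8,9]; then N [9,10]; all 7 characters appear in both, in order. dp[9][10] = 7 confirms this is the maximum.

7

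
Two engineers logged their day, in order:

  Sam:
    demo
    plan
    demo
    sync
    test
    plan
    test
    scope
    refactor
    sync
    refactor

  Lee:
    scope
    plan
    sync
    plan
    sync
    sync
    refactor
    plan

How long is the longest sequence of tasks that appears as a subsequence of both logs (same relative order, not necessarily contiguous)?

5

Match plan [2,2], sync [4,3], plan [6,4], sync [10,6], refactor [11,7] — 5 tasks in the same relative order in both. The LCS DP gives dp[11][8] = 5, so this is optimal.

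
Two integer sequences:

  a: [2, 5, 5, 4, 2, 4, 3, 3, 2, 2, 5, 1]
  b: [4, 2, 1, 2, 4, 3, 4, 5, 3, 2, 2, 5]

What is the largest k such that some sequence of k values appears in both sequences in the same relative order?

8

Let dp[i][j] be the LCS length of the first i values of a and the first j values of b. dp[i][j] = dp[i-1][j-1]+1 when the i-th and j-th values match, else max(dp[i-1][j], dp[i][j-1]).
    ·  4  2  1  2  4  3  4  5  3  2  2  5
 ·  0  0  0  0  0  0  0  0  0  0  0  0  0
 2  0  0  1  1  1  1  1  1  1  1  1  1  1
 5  0  0  1  1  1  1  1  1  2  2  2  2  2
 5  0  0  1  1  1  1  1  1  2  2  2  2  3
 4  0  1  1  1  1  2  2  2  2  2  2  2  3
 2  0  1  2  2  2  2  2  2  2  2  3  3  3
 4  0  1  2  2  2  3  3  3  3  3  3  3  3
 3  0  1  2  2  2  3  4  4  4  4  4  4  4
 3  0  1  2  2  2  3  4  4  4  5  5  5  5
 2  0  1  2  2  3  3  4  4  4  5  6  6  6
 2  0  1  2  2  3  3  4  4  4  5  6  7  7
 5  0  1  2  2  3  3  4  4  5  5  6  7  8
 1  0  1  2  3  3  3  4  4  5  5  6  7  8
dp[12][12] = 8. One LCS (by backtracking along matches): 2, 2, 4, 3, 3, 2, 2, 5.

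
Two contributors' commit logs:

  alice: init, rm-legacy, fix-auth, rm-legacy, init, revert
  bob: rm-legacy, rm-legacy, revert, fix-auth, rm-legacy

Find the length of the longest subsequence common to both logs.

3

Pick rm-legacy at alice[2]=bob[2], fix-auth at alice[3]=bob[4], rm-legacy at alice[4]=bob[5]; all 3 commits appear in both, in order. Since dp[6][5] = 3, nothing longer is possible.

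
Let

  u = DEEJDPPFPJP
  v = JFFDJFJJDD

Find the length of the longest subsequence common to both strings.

Pick D at u[1]=v[4]; then J at u[4]=v[5]; then F at u[8]=v[6]; then J at u[10]=v[8]; all 4 characters appear in both, in order. dp[11][10] = 4 confirms this is the maximum.

4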